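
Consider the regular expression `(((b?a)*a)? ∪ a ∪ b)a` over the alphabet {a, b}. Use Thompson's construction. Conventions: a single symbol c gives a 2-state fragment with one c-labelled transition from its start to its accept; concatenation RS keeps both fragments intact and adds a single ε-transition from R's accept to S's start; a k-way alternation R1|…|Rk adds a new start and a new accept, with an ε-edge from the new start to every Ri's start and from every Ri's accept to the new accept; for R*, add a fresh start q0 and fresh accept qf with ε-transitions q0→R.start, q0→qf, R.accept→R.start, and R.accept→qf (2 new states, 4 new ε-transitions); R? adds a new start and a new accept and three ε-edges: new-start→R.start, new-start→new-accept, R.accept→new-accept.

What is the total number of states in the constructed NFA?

Bottom-up over the parse tree:
Each of the 6 symbol leaves contributes a 2-state fragment.
  b? — 4 states
  b?a — 6 states
  (b?a)* — 8 states
  (b?a)*a — 10 states
  ((b?a)*a)? — 12 states
  ((b?a)*a)? ∪ a ∪ b — 18 states
  (((b?a)*a)? ∪ a ∪ b)a — 20 states

20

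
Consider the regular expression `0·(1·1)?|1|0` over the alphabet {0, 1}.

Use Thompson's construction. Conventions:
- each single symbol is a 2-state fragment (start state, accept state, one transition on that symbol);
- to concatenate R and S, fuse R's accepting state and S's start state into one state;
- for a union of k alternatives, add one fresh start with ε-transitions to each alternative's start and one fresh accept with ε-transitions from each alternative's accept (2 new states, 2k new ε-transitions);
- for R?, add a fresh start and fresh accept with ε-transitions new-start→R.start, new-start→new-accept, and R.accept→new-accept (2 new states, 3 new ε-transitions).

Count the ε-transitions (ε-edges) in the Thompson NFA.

Building bottom-up:
Each of the 5 symbol leaves contributes 0 ε-transitions.
  1·1 — 0 ε-transitions
  (1·1)? — 3 ε-transitions
  0·(1·1)? — 3 ε-transitions
  0·(1·1)?|1|0 — 9 ε-transitions

9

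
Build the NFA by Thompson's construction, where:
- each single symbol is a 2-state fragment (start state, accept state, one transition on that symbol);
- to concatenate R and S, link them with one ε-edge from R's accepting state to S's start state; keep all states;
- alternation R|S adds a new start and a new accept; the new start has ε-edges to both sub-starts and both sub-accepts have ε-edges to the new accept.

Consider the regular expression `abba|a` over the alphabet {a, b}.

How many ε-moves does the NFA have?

By structural recursion:
Each of the 5 symbol leaves contributes 0 ε-transitions.
  abba → 3 ε-transitions
  abba|a → 7 ε-transitions

7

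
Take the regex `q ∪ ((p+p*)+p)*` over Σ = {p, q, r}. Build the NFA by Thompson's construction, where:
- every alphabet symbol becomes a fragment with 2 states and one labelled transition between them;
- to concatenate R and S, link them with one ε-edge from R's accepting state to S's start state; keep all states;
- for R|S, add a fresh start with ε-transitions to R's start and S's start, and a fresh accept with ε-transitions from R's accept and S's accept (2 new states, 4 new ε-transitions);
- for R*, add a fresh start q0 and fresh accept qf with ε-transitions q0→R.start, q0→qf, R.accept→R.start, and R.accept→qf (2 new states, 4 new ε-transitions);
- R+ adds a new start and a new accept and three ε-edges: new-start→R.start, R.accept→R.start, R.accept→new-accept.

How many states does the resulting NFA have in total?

By structural recursion:
Each of the 4 symbol leaves contributes a 2-state fragment.
  p+ = 4 states
  p* = 4 states
  p+p* = 8 states
  (p+p*)+ = 10 states
  (p+p*)+p = 12 states
  ((p+p*)+p)* = 14 states
  q ∪ ((p+p*)+p)* = 18 states

18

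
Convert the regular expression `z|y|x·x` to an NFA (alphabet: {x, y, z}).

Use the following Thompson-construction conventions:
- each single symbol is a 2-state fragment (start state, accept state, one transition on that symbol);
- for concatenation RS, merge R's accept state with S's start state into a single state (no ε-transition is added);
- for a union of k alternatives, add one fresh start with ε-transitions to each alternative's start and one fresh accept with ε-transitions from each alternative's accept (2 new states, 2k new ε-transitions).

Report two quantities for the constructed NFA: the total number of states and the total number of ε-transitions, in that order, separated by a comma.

9, 6

Per subexpression:
Each of the 4 symbol leaves contributes 2 states and 0 ε-transitions.
  x·x = 3 states, 0 ε-transitions
  z|y|x·x = 9 states, 6 ε-transitions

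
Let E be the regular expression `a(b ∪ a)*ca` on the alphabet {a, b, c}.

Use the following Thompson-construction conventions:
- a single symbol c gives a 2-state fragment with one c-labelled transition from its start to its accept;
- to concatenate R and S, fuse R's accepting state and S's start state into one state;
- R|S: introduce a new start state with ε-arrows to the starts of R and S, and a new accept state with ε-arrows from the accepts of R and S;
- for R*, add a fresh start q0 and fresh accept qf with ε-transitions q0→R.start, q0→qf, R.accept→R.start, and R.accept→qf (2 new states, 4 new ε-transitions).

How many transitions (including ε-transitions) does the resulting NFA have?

13

By structural recursion:
Each of the 5 symbol leaves contributes 1 transition (1 symbol, 0 ε).
  b ∪ a = 6 transitions (2 symbol, 4 ε)
  (b ∪ a)* = 10 transitions (2 symbol, 8 ε)
  a(b ∪ a)*ca = 13 transitions (5 symbol, 8 ε)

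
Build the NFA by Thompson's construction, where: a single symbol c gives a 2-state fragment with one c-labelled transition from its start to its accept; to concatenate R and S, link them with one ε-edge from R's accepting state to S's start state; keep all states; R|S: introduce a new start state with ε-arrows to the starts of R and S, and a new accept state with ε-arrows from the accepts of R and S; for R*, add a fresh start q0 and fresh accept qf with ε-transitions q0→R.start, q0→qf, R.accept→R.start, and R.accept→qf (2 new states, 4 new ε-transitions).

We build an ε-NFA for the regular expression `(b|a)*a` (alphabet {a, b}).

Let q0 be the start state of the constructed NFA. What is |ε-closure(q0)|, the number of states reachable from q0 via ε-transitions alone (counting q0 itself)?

Work bottom-up. For each fragment F, track |ε-closure(F.start)| and whether F's accept lies in that closure (i.e. whether F accepts ε). A single-symbol fragment has closure size 1 and does not accept ε.
  b|a : C = 1 + 1 + 1 = 3 (the new accept is not ε-reachable since no branch accepts ε)
  (b|a)* : the star's fresh start ε-reaches both the body's start and the fresh accept: C = 2 + 3 = 5
  (b|a)*a : the left operand accepts ε, so the closure extends into the next operand (via the concat ε-link); C = 5 + 1 = 6

6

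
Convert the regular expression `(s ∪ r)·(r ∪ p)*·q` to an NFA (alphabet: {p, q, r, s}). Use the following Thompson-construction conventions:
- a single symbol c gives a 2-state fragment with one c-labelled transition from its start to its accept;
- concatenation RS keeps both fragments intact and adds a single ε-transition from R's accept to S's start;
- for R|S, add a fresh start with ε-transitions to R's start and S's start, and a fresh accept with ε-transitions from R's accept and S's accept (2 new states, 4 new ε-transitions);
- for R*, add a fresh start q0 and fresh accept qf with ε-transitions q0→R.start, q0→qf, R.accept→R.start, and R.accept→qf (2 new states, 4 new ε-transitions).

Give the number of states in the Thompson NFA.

16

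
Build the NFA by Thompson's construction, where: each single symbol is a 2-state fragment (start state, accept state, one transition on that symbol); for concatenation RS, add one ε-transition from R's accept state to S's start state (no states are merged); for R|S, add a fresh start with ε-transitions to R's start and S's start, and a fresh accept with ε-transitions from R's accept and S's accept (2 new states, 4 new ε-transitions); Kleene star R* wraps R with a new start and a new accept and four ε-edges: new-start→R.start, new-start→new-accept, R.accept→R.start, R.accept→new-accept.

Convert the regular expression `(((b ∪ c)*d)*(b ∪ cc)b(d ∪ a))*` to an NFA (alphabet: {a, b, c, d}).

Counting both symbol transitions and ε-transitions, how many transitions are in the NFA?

Per subexpression:
Each of the 9 symbol leaves contributes 1 transition (1 symbol, 0 ε).
  b ∪ c = 6 transitions (2 symbol, 4 ε)
  (b ∪ c)* = 10 transitions (2 symbol, 8 ε)
  (b ∪ c)*d = 12 transitions (3 symbol, 9 ε)
  ((b ∪ c)*d)* = 16 transitions (3 symbol, 13 ε)
  cc = 3 transitions (2 symbol, 1 ε)
  b ∪ cc = 8 transitions (3 symbol, 5 ε)
  d ∪ a = 6 transitions (2 symbol, 4 ε)
  ((b ∪ c)*d)*(b ∪ cc)b(d ∪ a) = 34 transitions (9 symbol, 25 ε)
  (((b ∪ c)*d)*(b ∪ cc)b(d ∪ a))* = 38 transitions (9 symbol, 29 ε)

38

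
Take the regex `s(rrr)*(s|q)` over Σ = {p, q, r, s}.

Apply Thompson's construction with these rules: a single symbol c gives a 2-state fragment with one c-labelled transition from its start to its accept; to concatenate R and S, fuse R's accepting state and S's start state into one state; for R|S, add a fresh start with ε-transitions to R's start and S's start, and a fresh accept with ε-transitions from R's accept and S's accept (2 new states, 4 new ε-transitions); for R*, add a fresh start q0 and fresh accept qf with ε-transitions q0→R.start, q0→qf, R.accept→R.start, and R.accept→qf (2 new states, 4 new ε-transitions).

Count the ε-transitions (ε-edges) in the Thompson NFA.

8

Bottom-up over the parse tree:
Each of the 6 symbol leaves contributes 0 ε-transitions.
  rrr : 0 ε-transitions
  (rrr)* : 4 ε-transitions
  s|q : 4 ε-transitions
  s(rrr)*(s|q) : 8 ε-transitions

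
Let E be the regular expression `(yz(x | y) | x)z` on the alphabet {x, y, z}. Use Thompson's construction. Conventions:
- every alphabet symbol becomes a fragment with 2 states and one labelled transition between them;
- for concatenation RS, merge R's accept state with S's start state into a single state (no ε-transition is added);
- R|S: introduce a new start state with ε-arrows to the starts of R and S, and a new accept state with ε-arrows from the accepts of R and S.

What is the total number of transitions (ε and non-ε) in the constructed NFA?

14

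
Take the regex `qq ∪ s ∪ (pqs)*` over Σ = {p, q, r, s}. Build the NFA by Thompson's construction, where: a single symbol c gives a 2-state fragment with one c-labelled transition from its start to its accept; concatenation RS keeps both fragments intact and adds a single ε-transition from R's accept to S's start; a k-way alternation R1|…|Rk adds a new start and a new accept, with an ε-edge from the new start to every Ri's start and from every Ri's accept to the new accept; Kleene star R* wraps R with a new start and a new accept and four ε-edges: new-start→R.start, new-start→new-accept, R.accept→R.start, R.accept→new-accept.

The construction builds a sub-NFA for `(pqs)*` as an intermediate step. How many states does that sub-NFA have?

8

Fragment for `(pqs)*`:
Each of the 3 symbol leaves contributes a 2-state fragment.
  pqs = 6 states
  (pqs)* = 8 states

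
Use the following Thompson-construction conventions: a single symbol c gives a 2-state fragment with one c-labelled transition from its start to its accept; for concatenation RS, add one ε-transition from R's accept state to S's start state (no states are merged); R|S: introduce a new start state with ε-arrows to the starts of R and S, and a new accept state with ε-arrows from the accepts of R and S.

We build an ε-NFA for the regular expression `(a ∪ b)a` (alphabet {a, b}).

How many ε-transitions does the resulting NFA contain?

Building bottom-up:
Each of the 3 symbol leaves contributes 0 ε-transitions.
  a ∪ b : 4 ε-transitions
  (a ∪ b)a : 5 ε-transitions

5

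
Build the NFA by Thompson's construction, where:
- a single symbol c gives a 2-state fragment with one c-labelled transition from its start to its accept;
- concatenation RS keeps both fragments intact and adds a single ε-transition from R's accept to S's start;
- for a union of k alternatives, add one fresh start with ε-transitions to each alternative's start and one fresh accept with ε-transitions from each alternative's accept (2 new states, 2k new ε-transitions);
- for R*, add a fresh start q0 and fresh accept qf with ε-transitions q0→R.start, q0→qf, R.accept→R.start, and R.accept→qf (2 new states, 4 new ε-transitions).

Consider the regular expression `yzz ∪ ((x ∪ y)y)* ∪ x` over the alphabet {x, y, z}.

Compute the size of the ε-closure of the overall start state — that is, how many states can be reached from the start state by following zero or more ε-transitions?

Let C(F) = |ε-closure(F.start)| within fragment F, and note whether F accepts ε. Symbol fragments have C = 1 and do not accept ε. Then:
  yzz → same as the first factor's closure: |ε-closure| = 1
  x ∪ y → new start ε-reaches every alternative's start; none of them accept ε, so the new accept is not reached: |ε-closure| = 1 + 1 + 1 = 3
  (x ∪ y)y → same as the first factor's closure: |ε-closure| = 3
  ((x ∪ y)y)* → |ε-closure| = 1 (new start) + 3 (body) + 1 (new accept) = 5
  yzz ∪ ((x ∪ y)y)* ∪ x → new start ε-reaches every alternative's start; at least one alternative accepts ε, so the union's new accept is reached too: |ε-closure| = 1 + 1 + 5 + 1 + 1 = 9

9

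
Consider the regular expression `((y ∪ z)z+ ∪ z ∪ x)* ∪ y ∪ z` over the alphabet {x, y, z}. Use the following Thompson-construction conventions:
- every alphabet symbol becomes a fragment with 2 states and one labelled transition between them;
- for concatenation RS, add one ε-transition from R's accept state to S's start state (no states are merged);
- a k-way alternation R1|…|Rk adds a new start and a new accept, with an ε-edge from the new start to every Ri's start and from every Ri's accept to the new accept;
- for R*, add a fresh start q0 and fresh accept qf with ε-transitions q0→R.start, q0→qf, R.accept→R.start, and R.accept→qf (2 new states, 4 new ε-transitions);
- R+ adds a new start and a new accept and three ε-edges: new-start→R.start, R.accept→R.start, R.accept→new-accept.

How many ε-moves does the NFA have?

Bottom-up over the parse tree:
Each of the 7 symbol leaves contributes 0 ε-transitions.
  y ∪ z — 4 ε-transitions
  z+ — 3 ε-transitions
  (y ∪ z)z+ — 8 ε-transitions
  (y ∪ z)z+ ∪ z ∪ x — 14 ε-transitions
  ((y ∪ z)z+ ∪ z ∪ x)* — 18 ε-transitions
  ((y ∪ z)z+ ∪ z ∪ x)* ∪ y ∪ z — 24 ε-transitions

24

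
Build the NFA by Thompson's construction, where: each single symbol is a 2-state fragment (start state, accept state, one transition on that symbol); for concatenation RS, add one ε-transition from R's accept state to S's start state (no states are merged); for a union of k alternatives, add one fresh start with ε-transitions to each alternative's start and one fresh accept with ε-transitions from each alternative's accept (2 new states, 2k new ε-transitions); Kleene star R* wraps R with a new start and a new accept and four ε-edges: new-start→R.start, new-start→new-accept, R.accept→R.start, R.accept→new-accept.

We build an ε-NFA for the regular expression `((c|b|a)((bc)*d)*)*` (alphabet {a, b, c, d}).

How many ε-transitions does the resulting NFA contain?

Recursing over subexpressions:
Each of the 6 symbol leaves contributes 0 ε-transitions.
  c|b|a = 6 ε-transitions
  bc = 1 ε-transition
  (bc)* = 5 ε-transitions
  (bc)*d = 6 ε-transitions
  ((bc)*d)* = 10 ε-transitions
  (c|b|a)((bc)*d)* = 17 ε-transitions
  ((c|b|a)((bc)*d)*)* = 21 ε-transitions

21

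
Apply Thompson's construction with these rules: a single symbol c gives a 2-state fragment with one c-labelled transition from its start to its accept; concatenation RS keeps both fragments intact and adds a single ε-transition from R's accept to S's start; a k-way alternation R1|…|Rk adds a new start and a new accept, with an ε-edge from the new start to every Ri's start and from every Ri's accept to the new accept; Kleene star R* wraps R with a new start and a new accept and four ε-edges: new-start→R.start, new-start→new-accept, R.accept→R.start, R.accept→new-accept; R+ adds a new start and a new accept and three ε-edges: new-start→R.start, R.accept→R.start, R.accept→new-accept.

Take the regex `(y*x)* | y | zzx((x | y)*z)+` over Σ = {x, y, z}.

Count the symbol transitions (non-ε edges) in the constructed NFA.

Recursing over subexpressions:
Each of the 9 symbol leaves contributes exactly 1 symbol transition.
  y* = 1 symbol transition
  y*x = 2 symbol transitions
  (y*x)* = 2 symbol transitions
  x | y = 2 symbol transitions
  (x | y)* = 2 symbol transitions
  (x | y)*z = 3 symbol transitions
  ((x | y)*z)+ = 3 symbol transitions
  zzx((x | y)*z)+ = 6 symbol transitions
  (y*x)* | y | zzx((x | y)*z)+ = 9 symbol transitions

9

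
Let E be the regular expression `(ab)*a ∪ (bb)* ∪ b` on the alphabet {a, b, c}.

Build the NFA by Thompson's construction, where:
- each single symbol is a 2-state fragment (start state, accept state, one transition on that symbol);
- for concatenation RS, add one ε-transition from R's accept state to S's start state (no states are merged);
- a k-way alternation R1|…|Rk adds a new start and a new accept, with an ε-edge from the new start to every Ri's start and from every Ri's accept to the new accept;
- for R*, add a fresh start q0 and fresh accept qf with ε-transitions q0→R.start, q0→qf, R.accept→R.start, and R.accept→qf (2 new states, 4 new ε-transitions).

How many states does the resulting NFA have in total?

Per subexpression:
Each of the 6 symbol leaves contributes a 2-state fragment.
  ab → 4 states
  (ab)* → 6 states
  (ab)*a → 8 states
  bb → 4 states
  (bb)* → 6 states
  (ab)*a ∪ (bb)* ∪ b → 18 states

18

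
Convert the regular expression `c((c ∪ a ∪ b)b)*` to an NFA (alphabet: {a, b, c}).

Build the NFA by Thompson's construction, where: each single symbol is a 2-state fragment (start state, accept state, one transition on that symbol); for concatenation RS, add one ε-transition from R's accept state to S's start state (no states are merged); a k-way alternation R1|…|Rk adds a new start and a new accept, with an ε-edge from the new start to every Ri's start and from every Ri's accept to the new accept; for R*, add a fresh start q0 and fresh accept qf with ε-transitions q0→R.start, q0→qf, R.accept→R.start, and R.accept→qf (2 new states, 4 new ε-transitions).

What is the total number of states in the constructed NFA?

14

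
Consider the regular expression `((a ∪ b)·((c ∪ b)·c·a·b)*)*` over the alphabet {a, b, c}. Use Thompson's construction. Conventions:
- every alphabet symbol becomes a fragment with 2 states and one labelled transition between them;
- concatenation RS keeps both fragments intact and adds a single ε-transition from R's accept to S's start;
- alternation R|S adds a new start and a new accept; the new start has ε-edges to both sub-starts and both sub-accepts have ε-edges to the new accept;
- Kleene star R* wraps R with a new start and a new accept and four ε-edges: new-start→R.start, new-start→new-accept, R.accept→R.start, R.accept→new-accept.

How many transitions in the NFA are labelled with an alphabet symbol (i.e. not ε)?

7

Building bottom-up:
Each of the 7 symbol leaves contributes exactly 1 symbol transition.
  a ∪ b = 2 symbol transitions
  c ∪ b = 2 symbol transitions
  (c ∪ b)·c·a·b = 5 symbol transitions
  ((c ∪ b)·c·a·b)* = 5 symbol transitions
  (a ∪ b)·((c ∪ b)·c·a·b)* = 7 symbol transitions
  ((a ∪ b)·((c ∪ b)·c·a·b)*)* = 7 symbol transitions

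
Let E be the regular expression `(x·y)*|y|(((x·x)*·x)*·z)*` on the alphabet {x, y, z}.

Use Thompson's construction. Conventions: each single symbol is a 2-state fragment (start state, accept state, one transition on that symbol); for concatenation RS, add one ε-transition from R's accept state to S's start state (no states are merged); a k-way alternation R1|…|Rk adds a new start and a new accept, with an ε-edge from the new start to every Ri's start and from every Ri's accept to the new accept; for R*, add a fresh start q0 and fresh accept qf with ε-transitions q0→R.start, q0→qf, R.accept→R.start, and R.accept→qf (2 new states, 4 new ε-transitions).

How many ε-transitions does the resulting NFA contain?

26

Bottom-up over the parse tree:
Each of the 7 symbol leaves contributes 0 ε-transitions.
  x·y = 1 ε-transition
  (x·y)* = 5 ε-transitions
  x·x = 1 ε-transition
  (x·x)* = 5 ε-transitions
  (x·x)*·x = 6 ε-transitions
  ((x·x)*·x)* = 10 ε-transitions
  ((x·x)*·x)*·z = 11 ε-transitions
  (((x·x)*·x)*·z)* = 15 ε-transitions
  (x·y)*|y|(((x·x)*·x)*·z)* = 26 ε-transitions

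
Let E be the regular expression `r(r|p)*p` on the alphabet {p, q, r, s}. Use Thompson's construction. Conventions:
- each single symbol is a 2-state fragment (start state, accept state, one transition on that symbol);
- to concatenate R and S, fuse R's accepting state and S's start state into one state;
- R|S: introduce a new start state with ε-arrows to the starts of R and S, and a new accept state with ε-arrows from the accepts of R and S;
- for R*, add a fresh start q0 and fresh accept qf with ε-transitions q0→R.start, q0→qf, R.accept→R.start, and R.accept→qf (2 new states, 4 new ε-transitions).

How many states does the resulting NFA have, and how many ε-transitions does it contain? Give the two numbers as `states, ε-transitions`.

10, 8

Per subexpression:
Each of the 4 symbol leaves contributes 2 states and 0 ε-transitions.
  r|p — 6 states, 4 ε-transitions
  (r|p)* — 8 states, 8 ε-transitions
  r(r|p)*p — 10 states, 8 ε-transitions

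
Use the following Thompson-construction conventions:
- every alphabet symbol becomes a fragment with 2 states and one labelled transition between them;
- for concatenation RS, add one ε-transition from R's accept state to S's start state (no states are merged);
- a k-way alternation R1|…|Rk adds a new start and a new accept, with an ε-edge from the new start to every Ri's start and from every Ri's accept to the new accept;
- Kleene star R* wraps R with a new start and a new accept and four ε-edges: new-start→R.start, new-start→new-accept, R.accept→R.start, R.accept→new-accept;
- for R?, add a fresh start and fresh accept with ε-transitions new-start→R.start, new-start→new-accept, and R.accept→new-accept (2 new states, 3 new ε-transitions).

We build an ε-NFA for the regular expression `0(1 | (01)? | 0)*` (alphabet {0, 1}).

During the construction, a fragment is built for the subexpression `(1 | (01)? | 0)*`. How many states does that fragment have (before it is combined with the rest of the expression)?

Fragment for `(1 | (01)? | 0)*`:
Each of the 4 symbol leaves contributes a 2-state fragment.
  01 — 4 states
  (01)? — 6 states
  1 | (01)? | 0 — 12 states
  (1 | (01)? | 0)* — 14 states

14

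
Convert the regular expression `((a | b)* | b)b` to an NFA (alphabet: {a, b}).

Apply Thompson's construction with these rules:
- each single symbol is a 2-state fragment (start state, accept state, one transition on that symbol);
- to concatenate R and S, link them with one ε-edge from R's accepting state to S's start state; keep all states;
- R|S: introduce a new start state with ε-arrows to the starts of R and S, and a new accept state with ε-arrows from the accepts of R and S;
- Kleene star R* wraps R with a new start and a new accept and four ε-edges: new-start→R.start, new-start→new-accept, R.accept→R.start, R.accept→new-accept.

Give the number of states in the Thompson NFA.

By structural recursion:
Each of the 4 symbol leaves contributes a 2-state fragment.
  a | b → 6 states
  (a | b)* → 8 states
  (a | b)* | b → 12 states
  ((a | b)* | b)b → 14 states

14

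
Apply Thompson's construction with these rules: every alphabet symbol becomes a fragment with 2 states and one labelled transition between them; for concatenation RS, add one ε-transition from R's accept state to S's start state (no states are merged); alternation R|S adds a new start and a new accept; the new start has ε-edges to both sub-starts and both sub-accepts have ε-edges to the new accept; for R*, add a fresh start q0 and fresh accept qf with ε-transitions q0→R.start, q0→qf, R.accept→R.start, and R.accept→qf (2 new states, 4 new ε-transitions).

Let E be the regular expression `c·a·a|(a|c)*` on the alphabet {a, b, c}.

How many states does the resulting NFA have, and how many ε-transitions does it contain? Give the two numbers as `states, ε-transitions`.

16, 14

Per subexpression:
Each of the 5 symbol leaves contributes 2 states and 0 ε-transitions.
  c·a·a — 6 states, 2 ε-transitions
  a|c — 6 states, 4 ε-transitions
  (a|c)* — 8 states, 8 ε-transitions
  c·a·a|(a|c)* — 16 states, 14 ε-transitions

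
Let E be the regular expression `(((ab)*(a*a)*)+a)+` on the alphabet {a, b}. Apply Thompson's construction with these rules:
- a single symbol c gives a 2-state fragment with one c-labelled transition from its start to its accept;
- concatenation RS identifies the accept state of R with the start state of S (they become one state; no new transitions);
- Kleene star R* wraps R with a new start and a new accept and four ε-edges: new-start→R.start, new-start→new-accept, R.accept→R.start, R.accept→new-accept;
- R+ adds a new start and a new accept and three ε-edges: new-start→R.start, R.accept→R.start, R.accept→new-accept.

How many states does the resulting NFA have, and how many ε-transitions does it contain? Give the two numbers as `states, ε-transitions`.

16, 18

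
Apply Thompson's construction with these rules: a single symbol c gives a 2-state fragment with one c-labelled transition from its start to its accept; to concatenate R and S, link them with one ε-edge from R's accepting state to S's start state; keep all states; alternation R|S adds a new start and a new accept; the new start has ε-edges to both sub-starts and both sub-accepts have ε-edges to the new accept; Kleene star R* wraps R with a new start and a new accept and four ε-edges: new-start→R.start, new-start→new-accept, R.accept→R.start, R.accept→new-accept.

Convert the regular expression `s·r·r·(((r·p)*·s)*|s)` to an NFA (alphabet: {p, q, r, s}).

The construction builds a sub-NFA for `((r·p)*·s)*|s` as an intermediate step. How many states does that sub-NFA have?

14

Fragment for `((r·p)*·s)*|s`:
Each of the 4 symbol leaves contributes a 2-state fragment.
  r·p → 4 states
  (r·p)* → 6 states
  (r·p)*·s → 8 states
  ((r·p)*·s)* → 10 states
  ((r·p)*·s)*|s → 14 states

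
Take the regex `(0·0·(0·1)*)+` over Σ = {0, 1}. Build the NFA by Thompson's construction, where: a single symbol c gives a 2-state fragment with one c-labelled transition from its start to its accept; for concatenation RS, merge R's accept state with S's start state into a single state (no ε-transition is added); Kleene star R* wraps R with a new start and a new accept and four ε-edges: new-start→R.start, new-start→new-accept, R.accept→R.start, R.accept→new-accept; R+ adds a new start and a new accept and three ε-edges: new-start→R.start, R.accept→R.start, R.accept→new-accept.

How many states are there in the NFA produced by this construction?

9

Bottom-up over the parse tree:
Each of the 4 symbol leaves contributes a 2-state fragment.
  0·1 = 3 states
  (0·1)* = 5 states
  0·0·(0·1)* = 7 states
  (0·0·(0·1)*)+ = 9 states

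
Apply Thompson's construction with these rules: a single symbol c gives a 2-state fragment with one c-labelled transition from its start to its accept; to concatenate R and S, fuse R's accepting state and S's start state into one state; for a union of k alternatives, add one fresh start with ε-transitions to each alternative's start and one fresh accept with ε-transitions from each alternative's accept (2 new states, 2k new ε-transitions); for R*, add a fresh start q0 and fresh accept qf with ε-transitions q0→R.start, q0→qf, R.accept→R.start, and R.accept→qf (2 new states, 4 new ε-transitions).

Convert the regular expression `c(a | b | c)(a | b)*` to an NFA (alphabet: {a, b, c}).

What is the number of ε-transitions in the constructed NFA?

By structural recursion:
Each of the 6 symbol leaves contributes 0 ε-transitions.
  a | b | c — 6 ε-transitions
  a | b — 4 ε-transitions
  (a | b)* — 8 ε-transitions
  c(a | b | c)(a | b)* — 14 ε-transitions

14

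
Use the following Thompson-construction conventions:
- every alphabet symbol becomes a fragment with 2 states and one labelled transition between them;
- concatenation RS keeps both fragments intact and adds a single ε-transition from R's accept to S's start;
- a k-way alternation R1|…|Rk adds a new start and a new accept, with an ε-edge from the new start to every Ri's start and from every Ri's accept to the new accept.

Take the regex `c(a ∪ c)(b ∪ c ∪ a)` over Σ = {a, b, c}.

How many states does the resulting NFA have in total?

Bottom-up over the parse tree:
Each of the 6 symbol leaves contributes a 2-state fragment.
  a ∪ c : 6 states
  b ∪ c ∪ a : 8 states
  c(a ∪ c)(b ∪ c ∪ a) : 16 states

16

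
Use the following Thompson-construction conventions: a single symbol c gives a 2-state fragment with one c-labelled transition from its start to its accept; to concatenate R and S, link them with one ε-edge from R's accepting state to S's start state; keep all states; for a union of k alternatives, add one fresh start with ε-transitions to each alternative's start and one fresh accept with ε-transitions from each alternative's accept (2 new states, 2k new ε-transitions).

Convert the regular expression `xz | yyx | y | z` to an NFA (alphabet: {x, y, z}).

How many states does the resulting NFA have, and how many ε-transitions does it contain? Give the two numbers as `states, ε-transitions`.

Building bottom-up:
Each of the 7 symbol leaves contributes 2 states and 0 ε-transitions.
  xz = 4 states, 1 ε-transition
  yyx = 6 states, 2 ε-transitions
  xz | yyx | y | z = 16 states, 11 ε-transitions

16, 11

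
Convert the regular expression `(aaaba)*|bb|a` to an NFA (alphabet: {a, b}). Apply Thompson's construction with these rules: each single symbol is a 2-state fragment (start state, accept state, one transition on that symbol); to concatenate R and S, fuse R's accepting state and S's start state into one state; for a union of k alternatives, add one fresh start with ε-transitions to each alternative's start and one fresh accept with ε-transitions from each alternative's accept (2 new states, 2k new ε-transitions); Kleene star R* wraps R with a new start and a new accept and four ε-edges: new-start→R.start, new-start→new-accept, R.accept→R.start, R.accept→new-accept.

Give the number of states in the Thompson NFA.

Per subexpression:
Each of the 8 symbol leaves contributes a 2-state fragment.
  aaaba — 6 states
  (aaaba)* — 8 states
  bb — 3 states
  (aaaba)*|bb|a — 15 states

15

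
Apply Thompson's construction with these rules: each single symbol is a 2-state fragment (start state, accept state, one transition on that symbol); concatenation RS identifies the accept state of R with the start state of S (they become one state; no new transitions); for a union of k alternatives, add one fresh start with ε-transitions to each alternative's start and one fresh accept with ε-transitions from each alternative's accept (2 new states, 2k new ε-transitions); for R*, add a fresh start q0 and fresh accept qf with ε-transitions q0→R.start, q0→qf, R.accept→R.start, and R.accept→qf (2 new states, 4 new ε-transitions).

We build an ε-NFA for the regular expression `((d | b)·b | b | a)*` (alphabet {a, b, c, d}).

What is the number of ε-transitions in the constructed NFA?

14

Building bottom-up:
Each of the 5 symbol leaves contributes 0 ε-transitions.
  d | b — 4 ε-transitions
  (d | b)·b — 4 ε-transitions
  (d | b)·b | b | a — 10 ε-transitions
  ((d | b)·b | b | a)* — 14 ε-transitions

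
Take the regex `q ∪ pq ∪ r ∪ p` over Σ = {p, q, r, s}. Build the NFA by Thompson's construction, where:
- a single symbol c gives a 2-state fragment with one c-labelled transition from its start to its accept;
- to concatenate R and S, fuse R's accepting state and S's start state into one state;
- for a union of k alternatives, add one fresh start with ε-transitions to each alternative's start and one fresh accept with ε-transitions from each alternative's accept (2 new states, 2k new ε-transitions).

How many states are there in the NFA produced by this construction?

11

Recursing over subexpressions:
Each of the 5 symbol leaves contributes a 2-state fragment.
  pq : 3 states
  q ∪ pq ∪ r ∪ p : 11 states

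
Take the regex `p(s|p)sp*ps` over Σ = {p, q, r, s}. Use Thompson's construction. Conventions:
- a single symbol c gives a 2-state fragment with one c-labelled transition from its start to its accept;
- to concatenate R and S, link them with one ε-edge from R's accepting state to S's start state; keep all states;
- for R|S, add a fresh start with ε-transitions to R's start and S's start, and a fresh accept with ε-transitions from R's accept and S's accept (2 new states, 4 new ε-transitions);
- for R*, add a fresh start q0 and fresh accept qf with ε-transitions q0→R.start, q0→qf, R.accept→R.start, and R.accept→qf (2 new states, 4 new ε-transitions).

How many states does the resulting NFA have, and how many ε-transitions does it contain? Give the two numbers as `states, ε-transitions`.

Building bottom-up:
Each of the 7 symbol leaves contributes 2 states and 0 ε-transitions.
  s|p → 6 states, 4 ε-transitions
  p* → 4 states, 4 ε-transitions
  p(s|p)sp*ps → 18 states, 13 ε-transitions

18, 13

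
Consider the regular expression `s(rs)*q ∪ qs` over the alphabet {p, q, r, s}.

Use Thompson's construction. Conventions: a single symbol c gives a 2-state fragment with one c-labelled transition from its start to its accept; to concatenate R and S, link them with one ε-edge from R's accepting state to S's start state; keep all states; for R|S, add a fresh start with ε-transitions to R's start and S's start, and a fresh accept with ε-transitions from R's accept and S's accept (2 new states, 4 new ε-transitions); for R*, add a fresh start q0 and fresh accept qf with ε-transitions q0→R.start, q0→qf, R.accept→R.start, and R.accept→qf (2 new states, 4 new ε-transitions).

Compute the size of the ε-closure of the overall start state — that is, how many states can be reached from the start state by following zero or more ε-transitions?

3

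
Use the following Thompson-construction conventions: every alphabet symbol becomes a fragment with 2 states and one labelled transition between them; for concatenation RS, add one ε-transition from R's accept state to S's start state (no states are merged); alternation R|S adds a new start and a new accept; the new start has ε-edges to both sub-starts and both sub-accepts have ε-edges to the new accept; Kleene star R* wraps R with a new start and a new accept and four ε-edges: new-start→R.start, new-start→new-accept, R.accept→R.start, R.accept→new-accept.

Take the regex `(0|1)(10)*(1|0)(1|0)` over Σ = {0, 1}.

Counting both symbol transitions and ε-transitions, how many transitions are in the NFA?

28

Per subexpression:
Each of the 8 symbol leaves contributes 1 transition (1 symbol, 0 ε).
  0|1 → 6 transitions (2 symbol, 4 ε)
  10 → 3 transitions (2 symbol, 1 ε)
  (10)* → 7 transitions (2 symbol, 5 ε)
  1|0 → 6 transitions (2 symbol, 4 ε)
  1|0 → 6 transitions (2 symbol, 4 ε)
  (0|1)(10)*(1|0)(1|0) → 28 transitions (8 symbol, 20 ε)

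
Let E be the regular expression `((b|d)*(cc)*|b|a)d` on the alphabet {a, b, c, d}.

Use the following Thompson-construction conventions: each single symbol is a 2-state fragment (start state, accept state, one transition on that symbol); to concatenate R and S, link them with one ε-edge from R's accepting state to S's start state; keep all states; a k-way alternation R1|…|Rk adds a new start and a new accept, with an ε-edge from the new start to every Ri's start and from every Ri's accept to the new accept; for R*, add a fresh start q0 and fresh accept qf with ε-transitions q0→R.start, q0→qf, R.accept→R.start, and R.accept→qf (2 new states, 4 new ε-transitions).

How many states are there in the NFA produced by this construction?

Building bottom-up:
Each of the 7 symbol leaves contributes a 2-state fragment.
  b|d — 6 states
  (b|d)* — 8 states
  cc — 4 states
  (cc)* — 6 states
  (b|d)*(cc)* — 14 states
  (b|d)*(cc)*|b|a — 20 states
  ((b|d)*(cc)*|b|a)d — 22 states

22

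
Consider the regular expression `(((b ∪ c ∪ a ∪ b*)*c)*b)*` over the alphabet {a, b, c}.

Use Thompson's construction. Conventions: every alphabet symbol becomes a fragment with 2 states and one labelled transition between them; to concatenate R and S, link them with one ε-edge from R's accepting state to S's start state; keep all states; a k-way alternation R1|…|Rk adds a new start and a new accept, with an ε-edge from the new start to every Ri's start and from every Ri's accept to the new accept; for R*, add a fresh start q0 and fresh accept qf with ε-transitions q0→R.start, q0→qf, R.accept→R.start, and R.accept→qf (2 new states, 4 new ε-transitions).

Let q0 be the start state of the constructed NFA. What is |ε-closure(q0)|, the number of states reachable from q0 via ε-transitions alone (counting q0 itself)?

Work bottom-up. For each fragment F, track |ε-closure(F.start)| and whether F's accept lies in that closure (i.e. whether F accepts ε). A single-symbol fragment has closure size 1 and does not accept ε.
  b* → new start has ε-edges to the inner start and to the new accept, so C = 2 + 1 = 3
  b ∪ c ∪ a ∪ b* → C = 1 (new start) + (1 + 1 + 1 + 3) + 1 (new accept, since some branch ε-reaches its own accept) = 8
  (b ∪ c ∪ a ∪ b*)* → the star's fresh start ε-reaches both the body's start and the fresh accept: C = 2 + 8 = 10
  (b ∪ c ∪ a ∪ b*)*c → the left operand accepts ε, so the closure extends into the next operand (via the concat ε-link); C = 10 + 1 = 11
  ((b ∪ c ∪ a ∪ b*)*c)* → the star's fresh start ε-reaches both the body's start and the fresh accept: C = 2 + 11 = 13
  ((b ∪ c ∪ a ∪ b*)*c)*b → C = 13 + 1 = 14 (closure spills across the concat boundary because the left factor accepts ε)
  (((b ∪ c ∪ a ∪ b*)*c)*b)* → the star's fresh start ε-reaches both the body's start and the fresh accept: C = 2 + 14 = 16

16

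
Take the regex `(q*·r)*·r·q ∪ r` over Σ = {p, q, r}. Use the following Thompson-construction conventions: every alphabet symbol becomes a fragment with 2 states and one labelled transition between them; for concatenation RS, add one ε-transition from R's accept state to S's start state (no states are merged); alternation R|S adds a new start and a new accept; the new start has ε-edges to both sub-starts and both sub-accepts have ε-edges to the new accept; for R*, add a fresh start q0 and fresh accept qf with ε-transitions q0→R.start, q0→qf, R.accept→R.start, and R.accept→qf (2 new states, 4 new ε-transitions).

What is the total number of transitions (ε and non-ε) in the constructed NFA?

20

Per subexpression:
Each of the 5 symbol leaves contributes 1 transition (1 symbol, 0 ε).
  q* : 5 transitions (1 symbol, 4 ε)
  q*·r : 7 transitions (2 symbol, 5 ε)
  (q*·r)* : 11 transitions (2 symbol, 9 ε)
  (q*·r)*·r·q : 15 transitions (4 symbol, 11 ε)
  (q*·r)*·r·q ∪ r : 20 transitions (5 symbol, 15 ε)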